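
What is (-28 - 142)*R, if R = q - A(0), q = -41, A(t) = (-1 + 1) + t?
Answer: 6970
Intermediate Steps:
A(t) = t (A(t) = 0 + t = t)
R = -41 (R = -41 - 1*0 = -41 + 0 = -41)
(-28 - 142)*R = (-28 - 142)*(-41) = -170*(-41) = 6970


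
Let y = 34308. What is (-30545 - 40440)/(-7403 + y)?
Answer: -14197/5381 ≈ -2.6384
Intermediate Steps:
(-30545 - 40440)/(-7403 + y) = (-30545 - 40440)/(-7403 + 34308) = -70985/26905 = -70985*1/26905 = -14197/5381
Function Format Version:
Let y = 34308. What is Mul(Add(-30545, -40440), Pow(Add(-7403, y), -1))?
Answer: Rational(-14197, 5381) ≈ -2.6384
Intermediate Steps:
Mul(Add(-30545, -40440), Pow(Add(-7403, y), -1)) = Mul(Add(-30545, -40440), Pow(Add(-7403, 34308), -1)) = Mul(-70985, Pow(26905, -1)) = Mul(-70985, Rational(1, 26905)) = Rational(-14197, 5381)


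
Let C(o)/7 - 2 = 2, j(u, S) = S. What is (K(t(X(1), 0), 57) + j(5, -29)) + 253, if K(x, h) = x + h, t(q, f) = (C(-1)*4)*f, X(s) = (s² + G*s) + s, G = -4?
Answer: 281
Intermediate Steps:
C(o) = 28 (C(o) = 14 + 7*2 = 14 + 14 = 28)
X(s) = s² - 3*s (X(s) = (s² - 4*s) + s = s² - 3*s)
t(q, f) = 112*f (t(q, f) = (28*4)*f = 112*f)
K(x, h) = h + x
(K(t(X(1), 0), 57) + j(5, -29)) + 253 = ((57 + 112*0) - 29) + 253 = ((57 + 0) - 29) + 253 = (57 - 29) + 253 = 28 + 253 = 281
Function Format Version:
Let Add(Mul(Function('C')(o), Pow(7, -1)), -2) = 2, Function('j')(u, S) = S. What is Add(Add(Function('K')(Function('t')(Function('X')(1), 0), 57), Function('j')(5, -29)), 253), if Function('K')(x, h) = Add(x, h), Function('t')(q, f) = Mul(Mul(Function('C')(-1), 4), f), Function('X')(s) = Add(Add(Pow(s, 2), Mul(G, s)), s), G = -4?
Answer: 281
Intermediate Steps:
Function('C')(o) = 28 (Function('C')(o) = Add(14, Mul(7, 2)) = Add(14, 14) = 28)
Function('X')(s) = Add(Pow(s, 2), Mul(-3, s)) (Function('X')(s) = Add(Add(Pow(s, 2), Mul(-4, s)), s) = Add(Pow(s, 2), Mul(-3, s)))
Function('t')(q, f) = Mul(112, f) (Function('t')(q, f) = Mul(Mul(28, 4), f) = Mul(112, f))
Function('K')(x, h) = Add(h, x)
Add(Add(Function('K')(Function('t')(Function('X')(1), 0), 57), Function('j')(5, -29)), 253) = Add(Add(Add(57, Mul(112, 0)), -29), 253) = Add(Add(Add(57, 0), -29), 253) = Add(Add(57, -29), 253) = Add(28, 253) = 281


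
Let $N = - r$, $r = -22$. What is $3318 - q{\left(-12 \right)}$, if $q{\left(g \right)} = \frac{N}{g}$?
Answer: $\frac{19919}{6} \approx 3319.8$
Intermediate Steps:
$N = 22$ ($N = \left(-1\right) \left(-22\right) = 22$)
$q{\left(g \right)} = \frac{22}{g}$
$3318 - q{\left(-12 \right)} = 3318 - \frac{22}{-12} = 3318 - 22 \left(- \frac{1}{12}\right) = 3318 - - \frac{11}{6} = 3318 + \frac{11}{6} = \frac{19919}{6}$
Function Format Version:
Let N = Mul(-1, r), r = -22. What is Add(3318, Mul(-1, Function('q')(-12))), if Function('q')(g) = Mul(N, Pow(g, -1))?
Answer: Rational(19919, 6) ≈ 3319.8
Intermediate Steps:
N = 22 (N = Mul(-1, -22) = 22)
Function('q')(g) = Mul(22, Pow(g, -1))
Add(3318, Mul(-1, Function('q')(-12))) = Add(3318, Mul(-1, Mul(22, Pow(-12, -1)))) = Add(3318, Mul(-1, Mul(22, Rational(-1, 12)))) = Add(3318, Mul(-1, Rational(-11, 6))) = Add(3318, Rational(11, 6)) = Rational(19919, 6)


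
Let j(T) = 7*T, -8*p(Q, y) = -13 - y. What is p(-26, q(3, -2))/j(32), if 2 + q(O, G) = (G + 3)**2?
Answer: 3/448 ≈ 0.0066964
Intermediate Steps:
q(O, G) = -2 + (3 + G)**2 (q(O, G) = -2 + (G + 3)**2 = -2 + (3 + G)**2)
p(Q, y) = 13/8 + y/8 (p(Q, y) = -(-13 - y)/8 = 13/8 + y/8)
p(-26, q(3, -2))/j(32) = (13/8 + (-2 + (3 - 2)**2)/8)/((7*32)) = (13/8 + (-2 + 1**2)/8)/224 = (13/8 + (-2 + 1)/8)*(1/224) = (13/8 + (1/8)*(-1))*(1/224) = (13/8 - 1/8)*(1/224) = (3/2)*(1/224) = 3/448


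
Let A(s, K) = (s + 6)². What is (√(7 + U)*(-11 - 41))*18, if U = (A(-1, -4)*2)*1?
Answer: -936*√57 ≈ -7066.6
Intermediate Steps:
A(s, K) = (6 + s)²
U = 50 (U = ((6 - 1)²*2)*1 = (5²*2)*1 = (25*2)*1 = 50*1 = 50)
(√(7 + U)*(-11 - 41))*18 = (√(7 + 50)*(-11 - 41))*18 = (√57*(-52))*18 = -52*√57*18 = -936*√57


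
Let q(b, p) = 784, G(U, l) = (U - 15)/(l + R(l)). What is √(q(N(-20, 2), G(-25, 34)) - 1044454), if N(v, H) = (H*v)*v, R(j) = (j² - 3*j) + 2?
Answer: I*√1043670 ≈ 1021.6*I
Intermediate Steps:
R(j) = 2 + j² - 3*j
G(U, l) = (-15 + U)/(2 + l² - 2*l) (G(U, l) = (U - 15)/(l + (2 + l² - 3*l)) = (-15 + U)/(2 + l² - 2*l))
N(v, H) = H*v²
√(q(N(-20, 2), G(-25, 34)) - 1044454) = √(784 - 1044454) = √(-1043670) = I*√1043670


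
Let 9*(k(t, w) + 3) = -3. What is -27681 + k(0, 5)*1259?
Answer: -95633/3 ≈ -31878.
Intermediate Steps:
k(t, w) = -10/3 (k(t, w) = -3 + (⅑)*(-3) = -3 - ⅓ = -10/3)
-27681 + k(0, 5)*1259 = -27681 - 10/3*1259 = -27681 - 12590/3 = -95633/3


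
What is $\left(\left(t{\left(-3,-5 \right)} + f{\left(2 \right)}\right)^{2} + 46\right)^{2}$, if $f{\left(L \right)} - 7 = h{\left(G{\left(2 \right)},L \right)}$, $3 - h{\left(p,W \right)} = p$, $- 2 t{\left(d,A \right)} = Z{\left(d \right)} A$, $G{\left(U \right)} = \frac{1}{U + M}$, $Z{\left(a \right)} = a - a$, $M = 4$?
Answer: $\frac{26388769}{1296} \approx 20362.0$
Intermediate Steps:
$Z{\left(a \right)} = 0$
$G{\left(U \right)} = \frac{1}{4 + U}$ ($G{\left(U \right)} = \frac{1}{U + 4} = \frac{1}{4 + U}$)
$t{\left(d,A \right)} = 0$ ($t{\left(d,A \right)} = - \frac{0 A}{2} = \left(- \frac{1}{2}\right) 0 = 0$)
$h{\left(p,W \right)} = 3 - p$
$f{\left(L \right)} = \frac{59}{6}$ ($f{\left(L \right)} = 7 + \left(3 - \frac{1}{4 + 2}\right) = 7 + \left(3 - \frac{1}{6}\right) = 7 + \frac{17}{6} = \frac{59}{6}$)
$\left(\left(t{\left(-3,-5 \right)} + f{\left(2 \right)}\right)^{2} + 46\right)^{2} = \left(\left(0 + \frac{59}{6}\right)^{2} + 46\right)^{2} = \left(\left(\frac{59}{6}\right)^{2} + 46\right)^{2} = \left(\frac{3481}{36} + 46\right)^{2} = \left(\frac{5137}{36}\right)^{2} = \frac{26388769}{1296}$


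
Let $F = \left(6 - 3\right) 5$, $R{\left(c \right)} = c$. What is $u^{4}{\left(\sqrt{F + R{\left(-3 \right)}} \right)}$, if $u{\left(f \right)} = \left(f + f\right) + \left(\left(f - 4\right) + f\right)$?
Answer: $55552 - 26624 \sqrt{3} \approx 9437.9$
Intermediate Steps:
$F = 15$ ($F = 3 \cdot 5 = 15$)
$u{\left(f \right)} = -4 + 4 f$ ($u{\left(f \right)} = 2 f + \left(\left(-4 + f\right) + f\right) = 2 f + \left(-4 + 2 f\right) = -4 + 4 f$)
$u^{4}{\left(\sqrt{F + R{\left(-3 \right)}} \right)} = \left(-4 + 4 \sqrt{15 - 3}\right)^{4} = \left(-4 + 4 \sqrt{12}\right)^{4} = \left(-4 + 4 \cdot 2 \sqrt{3}\right)^{4} = \left(-4 + 8 \sqrt{3}\right)^{4}$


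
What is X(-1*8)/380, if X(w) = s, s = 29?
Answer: 29/380 ≈ 0.076316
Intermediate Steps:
X(w) = 29
X(-1*8)/380 = 29/380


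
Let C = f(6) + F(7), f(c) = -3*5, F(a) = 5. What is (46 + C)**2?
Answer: 1296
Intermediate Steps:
f(c) = -15
C = -10 (C = -15 + 5 = -10)
(46 + C)**2 = (46 - 10)**2 = 36**2 = 1296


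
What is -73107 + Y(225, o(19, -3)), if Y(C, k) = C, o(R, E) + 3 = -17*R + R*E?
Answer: -72882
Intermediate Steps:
o(R, E) = -3 - 17*R + E*R (o(R, E) = -3 + (-17*R + R*E) = -3 + (-17*R + E*R) = -3 - 17*R + E*R)
-73107 + Y(225, o(19, -3)) = -73107 + 225 = -72882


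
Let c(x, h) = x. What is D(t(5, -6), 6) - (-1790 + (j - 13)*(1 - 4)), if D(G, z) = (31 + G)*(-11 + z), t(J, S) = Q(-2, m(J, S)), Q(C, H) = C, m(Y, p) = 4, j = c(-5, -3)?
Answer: 1591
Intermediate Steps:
j = -5
t(J, S) = -2
D(G, z) = (-11 + z)*(31 + G)
D(t(5, -6), 6) - (-1790 + (j - 13)*(1 - 4)) = (-341 - 11*(-2) + 31*6 - 2*6) - (-1790 + (-5 - 13)*(1 - 4)) = (-341 + 22 + 186 - 12) - (-1790 - 18*(-3)) = -145 - (-1790 + 54) = -145 - 1*(-1736) = -145 + 1736 = 1591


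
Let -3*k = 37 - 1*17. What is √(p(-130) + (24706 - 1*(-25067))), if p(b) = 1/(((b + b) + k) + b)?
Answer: √70483541730/1190 ≈ 223.10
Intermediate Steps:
k = -20/3 (k = -(37 - 1*17)/3 = -(37 - 17)/3 = -⅓*20 = -20/3 ≈ -6.6667)
p(b) = 1/(-20/3 + 3*b) (p(b) = 1/(((b + b) - 20/3) + b) = 1/((2*b - 20/3) + b) = 1/((-20/3 + 2*b) + b) = 1/(-20/3 + 3*b))
√(p(-130) + (24706 - 1*(-25067))) = √(3/(-20 + 9*(-130)) + (24706 - 1*(-25067))) = √(3/(-20 - 1170) + (24706 + 25067)) = √(3/(-1190) + 49773) = √(3*(-1/1190) + 49773) = √(-3/1190 + 49773) = √(59229867/1190) = √70483541730/1190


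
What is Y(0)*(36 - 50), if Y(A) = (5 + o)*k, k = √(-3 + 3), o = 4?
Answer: 0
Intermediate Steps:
k = 0 (k = √0 = 0)
Y(A) = 0 (Y(A) = (5 + 4)*0 = 9*0 = 0)
Y(0)*(36 - 50) = 0*(36 - 50) = 0*(-14) = 0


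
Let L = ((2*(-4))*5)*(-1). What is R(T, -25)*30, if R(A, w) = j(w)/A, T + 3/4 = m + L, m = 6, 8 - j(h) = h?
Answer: 3960/181 ≈ 21.878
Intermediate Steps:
j(h) = 8 - h
L = 40 (L = -8*5*(-1) = -40*(-1) = 40)
T = 181/4 (T = -¾ + (6 + 40) = -¾ + 46 = 181/4 ≈ 45.250)
R(A, w) = (8 - w)/A
R(T, -25)*30 = ((8 - 1*(-25))/(181/4))*30 = (4*(8 + 25)/181)*30 = ((4/181)*33)*30 = (132/181)*30 = 3960/181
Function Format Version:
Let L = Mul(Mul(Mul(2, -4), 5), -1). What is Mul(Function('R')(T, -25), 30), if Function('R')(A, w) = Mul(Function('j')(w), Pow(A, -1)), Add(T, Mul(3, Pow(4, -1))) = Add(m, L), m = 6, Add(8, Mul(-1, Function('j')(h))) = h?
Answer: Rational(3960, 181) ≈ 21.878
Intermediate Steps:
Function('j')(h) = Add(8, Mul(-1, h))
L = 40 (L = Mul(Mul(-8, 5), -1) = Mul(-40, -1) = 40)
T = Rational(181, 4) (T = Add(Rational(-3, 4), Add(6, 40)) = Add(Rational(-3, 4), 46) = Rational(181, 4) ≈ 45.250)
Function('R')(A, w) = Mul(Pow(A, -1), Add(8, Mul(-1, w))) (Function('R')(A, w) = Mul(Add(8, Mul(-1, w)), Pow(A, -1)) = Mul(Pow(A, -1), Add(8, Mul(-1, w))))
Mul(Function('R')(T, -25), 30) = Mul(Mul(Pow(Rational(181, 4), -1), Add(8, Mul(-1, -25))), 30) = Mul(Mul(Rational(4, 181), Add(8, 25)), 30) = Mul(Mul(Rational(4, 181), 33), 30) = Mul(Rational(132, 181), 30) = Rational(3960, 181)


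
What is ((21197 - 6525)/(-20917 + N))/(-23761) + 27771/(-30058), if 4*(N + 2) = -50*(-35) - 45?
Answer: -54088171762897/58544355279998 ≈ -0.92388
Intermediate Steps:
N = 1697/4 (N = -2 + (-50*(-35) - 45)/4 = -2 + (1750 - 45)/4 = -2 + (¼)*1705 = -2 + 1705/4 = 1697/4 ≈ 424.25)
((21197 - 6525)/(-20917 + N))/(-23761) + 27771/(-30058) = ((21197 - 6525)/(-20917 + 1697/4))/(-23761) + 27771/(-30058) = (14672/(-81971/4))*(-1/23761) + 27771*(-1/30058) = (14672*(-4/81971))*(-1/23761) - 27771/30058 = -58688/81971*(-1/23761) - 27771/30058 = 58688/1947712931 - 27771/30058 = -54088171762897/58544355279998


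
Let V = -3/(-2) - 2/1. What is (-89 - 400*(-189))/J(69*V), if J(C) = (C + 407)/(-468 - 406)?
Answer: -131993228/745 ≈ -1.7717e+5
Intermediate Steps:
V = -1/2 (V = -3*(-1/2) - 2*1 = 3/2 - 2 = -1/2 ≈ -0.50000)
J(C) = -407/874 - C/874 (J(C) = (407 + C)/(-874) = (407 + C)*(-1/874) = -407/874 - C/874)
(-89 - 400*(-189))/J(69*V) = (-89 - 400*(-189))/(-407/874 - 3*(-1)/(38*2)) = (-89 + 75600)/(-407/874 - 1/874*(-69/2)) = 75511/(-407/874 + 3/76) = 75511/(-745/1748) = 75511*(-1748/745) = -131993228/745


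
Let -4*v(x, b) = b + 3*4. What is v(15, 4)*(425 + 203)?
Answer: -2512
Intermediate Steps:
v(x, b) = -3 - b/4 (v(x, b) = -(b + 3*4)/4 = -(b + 12)/4 = -(12 + b)/4 = -3 - b/4)
v(15, 4)*(425 + 203) = (-3 - ¼*4)*(425 + 203) = (-3 - 1)*628 = -4*628 = -2512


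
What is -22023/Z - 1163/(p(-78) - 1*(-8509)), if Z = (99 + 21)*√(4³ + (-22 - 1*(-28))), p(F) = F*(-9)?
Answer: -1163/9211 - 7341*√70/2800 ≈ -22.062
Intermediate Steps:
p(F) = -9*F
Z = 120*√70 (Z = 120*√(64 + (-22 + 28)) = 120*√(64 + 6) = 120*√70 ≈ 1004.0)
-22023/Z - 1163/(p(-78) - 1*(-8509)) = -22023*√70/8400 - 1163/(-9*(-78) - 1*(-8509)) = -7341*√70/2800 - 1163/(702 + 8509) = -7341*√70/2800 - 1163/9211 = -1163/9211 - 7341*√70/2800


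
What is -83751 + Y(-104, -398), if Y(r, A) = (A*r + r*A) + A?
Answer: -1365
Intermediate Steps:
Y(r, A) = A + 2*A*r (Y(r, A) = (A*r + A*r) + A = 2*A*r + A = A + 2*A*r)
-83751 + Y(-104, -398) = -83751 - 398*(1 + 2*(-104)) = -83751 - 398*(1 - 208) = -83751 - 398*(-207) = -83751 + 82386 = -1365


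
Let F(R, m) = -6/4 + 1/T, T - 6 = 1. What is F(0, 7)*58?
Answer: -551/7 ≈ -78.714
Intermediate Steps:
T = 7 (T = 6 + 1 = 7)
F(R, m) = -19/14 (F(R, m) = -6/4 + 1/7 = -6*1/4 + 1*(1/7) = -3/2 + 1/7 = -19/14)
F(0, 7)*58 = -19/14*58 = -551/7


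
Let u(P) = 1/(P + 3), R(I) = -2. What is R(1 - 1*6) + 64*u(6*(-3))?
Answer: -94/15 ≈ -6.2667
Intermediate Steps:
u(P) = 1/(3 + P)
R(1 - 1*6) + 64*u(6*(-3)) = -2 + 64/(3 + 6*(-3)) = -2 + 64/(3 - 18) = -2 + 64/(-15) = -2 + 64*(-1/15) = -2 - 64/15 = -94/15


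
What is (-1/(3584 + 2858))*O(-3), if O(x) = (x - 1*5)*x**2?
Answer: 36/3221 ≈ 0.011177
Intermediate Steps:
O(x) = x**2*(-5 + x) (O(x) = (x - 5)*x**2 = (-5 + x)*x**2 = x**2*(-5 + x))
(-1/(3584 + 2858))*O(-3) = (-1/(3584 + 2858))*((-3)**2*(-5 - 3)) = (-1/6442)*(9*(-8)) = -1*1/6442*(-72) = -1/6442*(-72) = 36/3221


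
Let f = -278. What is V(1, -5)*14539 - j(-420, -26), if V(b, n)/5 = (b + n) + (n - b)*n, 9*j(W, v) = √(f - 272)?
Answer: 1890070 - 5*I*√22/9 ≈ 1.8901e+6 - 2.6058*I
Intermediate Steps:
j(W, v) = 5*I*√22/9 (j(W, v) = √(-278 - 272)/9 = √(-550)/9 = (5*I*√22)/9 = 5*I*√22/9)
V(b, n) = 5*b + 5*n + 5*n*(n - b) (V(b, n) = 5*((b + n) + (n - b)*n) = 5*((b + n) + n*(n - b)) = 5*(b + n + n*(n - b)) = 5*b + 5*n + 5*n*(n - b))
V(1, -5)*14539 - j(-420, -26) = (5*1 + 5*(-5) + 5*(-5)² - 5*1*(-5))*14539 - 5*I*√22/9 = (5 - 25 + 5*25 + 25)*14539 - 5*I*√22/9 = (5 - 25 + 125 + 25)*14539 - 5*I*√22/9 = 130*14539 - 5*I*√22/9 = 1890070 - 5*I*√22/9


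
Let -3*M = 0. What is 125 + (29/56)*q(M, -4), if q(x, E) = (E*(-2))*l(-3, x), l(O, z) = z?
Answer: 125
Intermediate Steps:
M = 0 (M = -⅓*0 = 0)
q(x, E) = -2*E*x (q(x, E) = (E*(-2))*x = (-2*E)*x = -2*E*x)
125 + (29/56)*q(M, -4) = 125 + (29/56)*(-2*(-4)*0) = 125 + (29*(1/56))*0 = 125 + (29/56)*0 = 125 + 0 = 125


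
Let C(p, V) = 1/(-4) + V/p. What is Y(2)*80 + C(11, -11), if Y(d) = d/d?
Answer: 315/4 ≈ 78.750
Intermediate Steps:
Y(d) = 1
C(p, V) = -¼ + V/p (C(p, V) = 1*(-¼) + V/p = -¼ + V/p)
Y(2)*80 + C(11, -11) = 1*80 + (-11 - ¼*11)/11 = 80 + (-11 - 11/4)/11 = 80 + (1/11)*(-55/4) = 80 - 5/4 = 315/4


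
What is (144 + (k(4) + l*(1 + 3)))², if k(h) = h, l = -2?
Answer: 19600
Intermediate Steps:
(144 + (k(4) + l*(1 + 3)))² = (144 + (4 - 2*(1 + 3)))² = (144 + (4 - 2*4))² = (144 + (4 - 8))² = (144 - 4)² = 140² = 19600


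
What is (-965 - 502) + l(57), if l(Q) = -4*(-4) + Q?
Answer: -1394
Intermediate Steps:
l(Q) = 16 + Q
(-965 - 502) + l(57) = (-965 - 502) + (16 + 57) = -1467 + 73 = -1394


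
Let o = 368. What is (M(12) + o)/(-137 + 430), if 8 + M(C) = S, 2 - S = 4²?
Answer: 346/293 ≈ 1.1809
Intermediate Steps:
S = -14 (S = 2 - 1*4² = 2 - 1*16 = 2 - 16 = -14)
M(C) = -22 (M(C) = -8 - 14 = -22)
(M(12) + o)/(-137 + 430) = (-22 + 368)/(-137 + 430) = 346/293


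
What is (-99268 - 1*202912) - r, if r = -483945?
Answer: 181765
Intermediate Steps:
(-99268 - 1*202912) - r = (-99268 - 1*202912) - 1*(-483945) = (-99268 - 202912) + 483945 = -302180 + 483945 = 181765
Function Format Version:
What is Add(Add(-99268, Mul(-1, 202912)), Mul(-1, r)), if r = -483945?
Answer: 181765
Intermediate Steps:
Add(Add(-99268, Mul(-1, 202912)), Mul(-1, r)) = Add(Add(-99268, Mul(-1, 202912)), Mul(-1, -483945)) = Add(Add(-99268, -202912), 483945) = Add(-302180, 483945) = 181765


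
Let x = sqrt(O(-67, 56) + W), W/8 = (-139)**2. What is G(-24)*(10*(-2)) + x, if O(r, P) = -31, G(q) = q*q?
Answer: -11520 + sqrt(154537) ≈ -11127.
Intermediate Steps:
G(q) = q**2
W = 154568 (W = 8*(-139)**2 = 8*19321 = 154568)
x = sqrt(154537) (x = sqrt(-31 + 154568) = sqrt(154537) ≈ 393.11)
G(-24)*(10*(-2)) + x = (-24)**2*(10*(-2)) + sqrt(154537) = 576*(-20) + sqrt(154537) = -11520 + sqrt(154537)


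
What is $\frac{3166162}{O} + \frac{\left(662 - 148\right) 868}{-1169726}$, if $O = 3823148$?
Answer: $\frac{499459221279}{1118008904362} \approx 0.44674$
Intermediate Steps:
$\frac{3166162}{O} + \frac{\left(662 - 148\right) 868}{-1169726} = \frac{3166162}{3823148} + \frac{\left(662 - 148\right) 868}{-1169726} = 3166162 \cdot \frac{1}{3823148} + 514 \cdot 868 \left(- \frac{1}{1169726}\right) = \frac{1583081}{1911574} + 446152 \left(- \frac{1}{1169726}\right) = \frac{1583081}{1911574} - \frac{223076}{584863} = \frac{499459221279}{1118008904362}$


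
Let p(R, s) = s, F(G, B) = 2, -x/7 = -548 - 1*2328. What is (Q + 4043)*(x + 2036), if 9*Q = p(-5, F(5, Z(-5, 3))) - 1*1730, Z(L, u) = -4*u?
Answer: 85368968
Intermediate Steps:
x = 20132 (x = -7*(-548 - 1*2328) = -7*(-548 - 2328) = -7*(-2876) = 20132)
Q = -192 (Q = (2 - 1*1730)/9 = (2 - 1730)/9 = (⅑)*(-1728) = -192)
(Q + 4043)*(x + 2036) = (-192 + 4043)*(20132 + 2036) = 3851*22168 = 85368968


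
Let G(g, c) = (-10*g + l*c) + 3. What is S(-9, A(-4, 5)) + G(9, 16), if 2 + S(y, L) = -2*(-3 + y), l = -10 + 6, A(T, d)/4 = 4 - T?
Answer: -129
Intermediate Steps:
A(T, d) = 16 - 4*T (A(T, d) = 4*(4 - T) = 16 - 4*T)
l = -4
G(g, c) = 3 - 10*g - 4*c (G(g, c) = (-10*g - 4*c) + 3 = 3 - 10*g - 4*c)
S(y, L) = 4 - 2*y (S(y, L) = -2 - 2*(-3 + y) = -2 + (6 - 2*y) = 4 - 2*y)
S(-9, A(-4, 5)) + G(9, 16) = (4 - 2*(-9)) + (3 - 10*9 - 4*16) = (4 + 18) + (3 - 90 - 64) = 22 - 151 = -129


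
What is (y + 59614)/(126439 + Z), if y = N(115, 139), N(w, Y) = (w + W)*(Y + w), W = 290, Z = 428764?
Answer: 162484/555203 ≈ 0.29266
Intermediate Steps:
N(w, Y) = (290 + w)*(Y + w) (N(w, Y) = (w + 290)*(Y + w) = (290 + w)*(Y + w))
y = 102870 (y = 115² + 290*139 + 290*115 + 139*115 = 13225 + 40310 + 33350 + 15985 = 102870)
(y + 59614)/(126439 + Z) = (102870 + 59614)/(126439 + 428764) = 162484/555203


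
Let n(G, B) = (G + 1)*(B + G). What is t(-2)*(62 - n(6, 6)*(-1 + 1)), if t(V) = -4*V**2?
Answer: -992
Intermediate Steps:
n(G, B) = (1 + G)*(B + G)
t(-2)*(62 - n(6, 6)*(-1 + 1)) = (-4*(-2)**2)*(62 - (6 + 6 + 6**2 + 6*6)*(-1 + 1)) = (-4*4)*(62 - (6 + 6 + 36 + 36)*0) = -16*(62 - 84*0) = -16*(62 - 1*0) = -16*(62 + 0) = -16*62 = -992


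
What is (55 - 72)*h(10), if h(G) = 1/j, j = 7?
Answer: -17/7 ≈ -2.4286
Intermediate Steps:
h(G) = 1/7
(55 - 72)*h(10) = (55 - 72)*(1/7) = -17*1/7 = -17/7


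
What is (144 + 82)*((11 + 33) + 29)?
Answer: 16498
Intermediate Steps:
(144 + 82)*((11 + 33) + 29) = 226*(44 + 29) = 226*73 = 16498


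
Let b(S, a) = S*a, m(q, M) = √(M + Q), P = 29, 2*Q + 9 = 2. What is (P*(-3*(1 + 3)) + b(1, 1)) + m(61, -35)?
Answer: -347 + I*√154/2 ≈ -347.0 + 6.2048*I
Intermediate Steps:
Q = -7/2 (Q = -9/2 + (½)*2 = -9/2 + 1 = -7/2 ≈ -3.5000)
m(q, M) = √(-7/2 + M) (m(q, M) = √(M - 7/2) = √(-7/2 + M))
(P*(-3*(1 + 3)) + b(1, 1)) + m(61, -35) = (29*(-3*(1 + 3)) + 1*1) + √(-14 + 4*(-35))/2 = (29*(-3*4) + 1) + √(-14 - 140)/2 = (29*(-12) + 1) + √(-154)/2 = (-348 + 1) + (I*√154)/2 = -347 + I*√154/2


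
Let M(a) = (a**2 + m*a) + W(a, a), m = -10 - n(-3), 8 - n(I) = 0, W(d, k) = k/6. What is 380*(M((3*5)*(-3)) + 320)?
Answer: 1196050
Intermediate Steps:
W(d, k) = k/6 (W(d, k) = k*(1/6) = k/6)
n(I) = 8 (n(I) = 8 - 1*0 = 8 + 0 = 8)
m = -18 (m = -10 - 1*8 = -10 - 8 = -18)
M(a) = a**2 - 107*a/6 (M(a) = (a**2 - 18*a) + a/6 = a**2 - 107*a/6)
380*(M((3*5)*(-3)) + 320) = 380*(((3*5)*(-3))*(-107 + 6*((3*5)*(-3)))/6 + 320) = 380*((15*(-3))*(-107 + 6*(15*(-3)))/6 + 320) = 380*((1/6)*(-45)*(-107 + 6*(-45)) + 320) = 380*((1/6)*(-45)*(-107 - 270) + 320) = 380*((1/6)*(-45)*(-377) + 320) = 380*(5655/2 + 320) = 380*(6295/2) = 1196050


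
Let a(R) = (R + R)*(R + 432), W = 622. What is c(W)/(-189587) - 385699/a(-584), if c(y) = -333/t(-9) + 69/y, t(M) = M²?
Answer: -204670734378263/94210190851968 ≈ -2.1725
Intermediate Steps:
a(R) = 2*R*(432 + R) (a(R) = (2*R)*(432 + R) = 2*R*(432 + R))
c(y) = -37/9 + 69/y (c(y) = -333/((-9)²) + 69/y = -333/81 + 69/y = -333*1/81 + 69/y = -37/9 + 69/y)
c(W)/(-189587) - 385699/a(-584) = (-37/9 + 69/622)/(-189587) - 385699*(-1/(1168*(432 - 584))) = (-37/9 + 69*(1/622))*(-1/189587) - 385699/(2*(-584)*(-152)) = (-37/9 + 69/622)*(-1/189587) - 385699/177536 = -22393/5598*(-1/189587) - 385699*1/177536 = 22393/1061308026 - 385699/177536 = -204670734378263/94210190851968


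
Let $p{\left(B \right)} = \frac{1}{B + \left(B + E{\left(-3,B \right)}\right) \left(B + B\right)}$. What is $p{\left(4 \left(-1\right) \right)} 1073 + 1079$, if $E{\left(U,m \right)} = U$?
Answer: $\frac{57181}{52} \approx 1099.6$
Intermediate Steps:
$p{\left(B \right)} = \frac{1}{B + 2 B \left(-3 + B\right)}$ ($p{\left(B \right)} = \frac{1}{B + \left(B - 3\right) \left(B + B\right)} = \frac{1}{B + \left(-3 + B\right) 2 B} = \frac{1}{B + 2 B \left(-3 + B\right)}$)
$p{\left(4 \left(-1\right) \right)} 1073 + 1079 = \frac{1}{4 \left(-1\right) \left(-5 + 2 \cdot 4 \left(-1\right)\right)} 1073 + 1079 = \frac{1}{\left(-4\right) \left(-5 + 2 \left(-4\right)\right)} 1073 + 1079 = - \frac{1}{4 \left(-5 - 8\right)} 1073 + 1079 = - \frac{1}{4 \left(-13\right)} 1073 + 1079 = \left(- \frac{1}{4}\right) \left(- \frac{1}{13}\right) 1073 + 1079 = \frac{1}{52} \cdot 1073 + 1079 = \frac{1073}{52} + 1079 = \frac{57181}{52}$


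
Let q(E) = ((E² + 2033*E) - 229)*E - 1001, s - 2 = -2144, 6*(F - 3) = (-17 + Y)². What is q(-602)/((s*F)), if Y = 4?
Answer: -24701761/3179 ≈ -7770.3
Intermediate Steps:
F = 187/6 (F = 3 + (-17 + 4)²/6 = 3 + (⅙)*(-13)² = 3 + (⅙)*169 = 3 + 169/6 = 187/6 ≈ 31.167)
s = -2142 (s = 2 - 2144 = -2142)
q(E) = -1001 + E*(-229 + E² + 2033*E) (q(E) = (-229 + E² + 2033*E)*E - 1001 = E*(-229 + E² + 2033*E) - 1001 = -1001 + E*(-229 + E² + 2033*E))
q(-602)/((s*F)) = (-1001 + (-602)³ - 229*(-602) + 2033*(-602)²)/((-2142*187/6)) = (-1001 - 218167208 + 137858 + 2033*362404)/(-66759) = (-1001 - 218167208 + 137858 + 736767332)*(-1/66759) = 518736981*(-1/66759) = -24701761/3179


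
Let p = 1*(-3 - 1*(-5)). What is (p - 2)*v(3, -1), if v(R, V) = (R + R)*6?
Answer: 0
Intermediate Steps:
p = 2 (p = 1*(-3 + 5) = 1*2 = 2)
v(R, V) = 12*R (v(R, V) = (2*R)*6 = 12*R)
(p - 2)*v(3, -1) = (2 - 2)*(12*3) = 0*36 = 0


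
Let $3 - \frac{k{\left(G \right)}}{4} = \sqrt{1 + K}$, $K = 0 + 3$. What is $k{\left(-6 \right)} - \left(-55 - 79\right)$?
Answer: $138$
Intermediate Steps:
$K = 3$
$k{\left(G \right)} = 4$ ($k{\left(G \right)} = 12 - 4 \sqrt{1 + 3} = 12 - 4 \sqrt{4} = 12 - 8 = 4$)
$k{\left(-6 \right)} - \left(-55 - 79\right) = 4 - \left(-55 - 79\right) = 4 - -134 = 4 + 134 = 138$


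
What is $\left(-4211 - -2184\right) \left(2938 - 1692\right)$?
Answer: $-2525642$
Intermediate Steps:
$\left(-4211 - -2184\right) \left(2938 - 1692\right) = \left(-4211 + 2184\right) 1246 = \left(-2027\right) 1246 = -2525642$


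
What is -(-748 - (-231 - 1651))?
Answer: -1134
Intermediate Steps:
-(-748 - (-231 - 1651)) = -(-748 - 1*(-1882)) = -(-748 + 1882) = -1*1134 = -1134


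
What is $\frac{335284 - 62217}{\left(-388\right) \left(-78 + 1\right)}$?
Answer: $\frac{273067}{29876} \approx 9.14$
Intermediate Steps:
$\frac{335284 - 62217}{\left(-388\right) \left(-78 + 1\right)} = \frac{273067}{\left(-388\right) \left(-77\right)} = \frac{273067}{29876}$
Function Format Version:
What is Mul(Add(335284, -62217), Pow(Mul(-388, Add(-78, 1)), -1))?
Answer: Rational(273067, 29876) ≈ 9.1400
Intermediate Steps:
Mul(Add(335284, -62217), Pow(Mul(-388, Add(-78, 1)), -1)) = Mul(273067, Pow(Mul(-388, -77), -1)) = Mul(273067, Pow(29876, -1)) = Mul(273067, Rational(1, 29876)) = Rational(273067, 29876)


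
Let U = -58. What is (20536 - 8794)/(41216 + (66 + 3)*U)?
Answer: 5871/18607 ≈ 0.31553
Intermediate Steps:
(20536 - 8794)/(41216 + (66 + 3)*U) = (20536 - 8794)/(41216 + (66 + 3)*(-58)) = 11742/(41216 + 69*(-58)) = 11742/(41216 - 4002) = 11742/37214 = 11742*(1/37214) = 5871/18607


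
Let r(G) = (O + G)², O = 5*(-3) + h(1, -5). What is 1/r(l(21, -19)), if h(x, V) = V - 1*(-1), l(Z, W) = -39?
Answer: 1/3364 ≈ 0.00029727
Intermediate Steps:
h(x, V) = 1 + V (h(x, V) = V + 1 = 1 + V)
O = -19 (O = 5*(-3) + (1 - 5) = -15 - 4 = -19)
r(G) = (-19 + G)²
1/r(l(21, -19)) = 1/((-19 - 39)²) = 1/((-58)²) = 1/3364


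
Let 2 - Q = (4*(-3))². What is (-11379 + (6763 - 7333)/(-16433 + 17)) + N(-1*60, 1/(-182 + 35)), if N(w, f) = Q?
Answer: -1659019/144 ≈ -11521.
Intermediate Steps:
Q = -142 (Q = 2 - (4*(-3))² = 2 - 1*(-12)² = 2 - 1*144 = 2 - 144 = -142)
N(w, f) = -142
(-11379 + (6763 - 7333)/(-16433 + 17)) + N(-1*60, 1/(-182 + 35)) = (-11379 + (6763 - 7333)/(-16433 + 17)) - 142 = (-11379 - 570/(-16416)) - 142 = (-11379 - 570*(-1/16416)) - 142 = (-11379 + 5/144) - 142 = -1638571/144 - 142 = -1659019/144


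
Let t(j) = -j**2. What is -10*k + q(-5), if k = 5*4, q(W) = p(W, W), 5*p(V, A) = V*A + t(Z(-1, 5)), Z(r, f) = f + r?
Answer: -991/5 ≈ -198.20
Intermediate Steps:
p(V, A) = -16/5 + A*V/5 (p(V, A) = (V*A - (5 - 1)**2)/5 = (A*V - 1*4**2)/5 = (A*V - 1*16)/5 = (A*V - 16)/5 = (-16 + A*V)/5 = -16/5 + A*V/5)
q(W) = -16/5 + W**2/5 (q(W) = -16/5 + W*W/5 = -16/5 + W**2/5)
k = 20
-10*k + q(-5) = -10*20 + (-16/5 + (1/5)*(-5)**2) = -200 + (-16/5 + (1/5)*25) = -200 + (-16/5 + 5) = -200 + 9/5 = -991/5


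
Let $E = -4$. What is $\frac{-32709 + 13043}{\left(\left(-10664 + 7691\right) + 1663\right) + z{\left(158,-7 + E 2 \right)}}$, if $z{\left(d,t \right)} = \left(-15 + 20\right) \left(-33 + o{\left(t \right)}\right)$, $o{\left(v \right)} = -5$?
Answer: $\frac{9833}{750} \approx 13.111$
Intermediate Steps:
$z{\left(d,t \right)} = -190$ ($z{\left(d,t \right)} = \left(-15 + 20\right) \left(-33 - 5\right) = 5 \left(-38\right) = -190$)
$\frac{-32709 + 13043}{\left(\left(-10664 + 7691\right) + 1663\right) + z{\left(158,-7 + E 2 \right)}} = \frac{-32709 + 13043}{\left(\left(-10664 + 7691\right) + 1663\right) - 190} = - \frac{19666}{\left(-2973 + 1663\right) - 190} = - \frac{19666}{-1310 - 190} = - \frac{19666}{-1500} = \left(-19666\right) \left(- \frac{1}{1500}\right) = \frac{9833}{750}$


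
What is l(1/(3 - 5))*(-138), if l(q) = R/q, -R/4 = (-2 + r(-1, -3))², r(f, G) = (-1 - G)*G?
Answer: -70656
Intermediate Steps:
r(f, G) = G*(-1 - G)
R = -256 (R = -4*(-2 - 1*(-3)*(1 - 3))² = -4*(-2 - 1*(-3)*(-2))² = -4*(-2 - 6)² = -4*(-8)² = -4*64 = -256)
l(q) = -256/q
l(1/(3 - 5))*(-138) = -256/(1/(3 - 5))*(-138) = -256/(1/(-2))*(-138) = -256/(-½)*(-138) = -256*(-2)*(-138) = 512*(-138) = -70656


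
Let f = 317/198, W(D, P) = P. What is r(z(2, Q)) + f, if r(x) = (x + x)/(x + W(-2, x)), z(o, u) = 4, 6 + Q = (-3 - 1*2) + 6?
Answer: 515/198 ≈ 2.6010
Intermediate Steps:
Q = -5 (Q = -6 + ((-3 - 1*2) + 6) = -6 + ((-3 - 2) + 6) = -6 + (-5 + 6) = -6 + 1 = -5)
r(x) = 1 (r(x) = (x + x)/(x + x) = (2*x)/((2*x)) = (2*x)*(1/(2*x)) = 1)
f = 317/198 (f = 317*(1/198) = 317/198 ≈ 1.6010)
r(z(2, Q)) + f = 1 + 317/198 = 515/198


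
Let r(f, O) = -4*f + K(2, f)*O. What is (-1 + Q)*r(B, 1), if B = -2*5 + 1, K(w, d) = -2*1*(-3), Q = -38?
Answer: -1638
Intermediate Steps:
K(w, d) = 6 (K(w, d) = -2*(-3) = 6)
B = -9 (B = -10 + 1 = -9)
r(f, O) = -4*f + 6*O
(-1 + Q)*r(B, 1) = (-1 - 38)*(-4*(-9) + 6*1) = -39*(36 + 6) = -39*42 = -1638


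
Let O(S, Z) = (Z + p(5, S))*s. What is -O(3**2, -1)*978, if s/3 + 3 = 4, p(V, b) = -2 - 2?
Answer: 14670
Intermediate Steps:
p(V, b) = -4
s = 3 (s = -9 + 3*4 = -9 + 12 = 3)
O(S, Z) = -12 + 3*Z (O(S, Z) = (Z - 4)*3 = (-4 + Z)*3 = -12 + 3*Z)
-O(3**2, -1)*978 = -(-12 + 3*(-1))*978 = -(-12 - 3)*978 = -(-15)*978 = -1*(-14670) = 14670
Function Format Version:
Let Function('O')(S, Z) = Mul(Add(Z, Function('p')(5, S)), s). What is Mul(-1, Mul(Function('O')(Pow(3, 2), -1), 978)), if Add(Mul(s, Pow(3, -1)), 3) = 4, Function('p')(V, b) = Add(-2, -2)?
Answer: 14670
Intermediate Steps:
Function('p')(V, b) = -4
s = 3 (s = Add(-9, Mul(3, 4)) = Add(-9, 12) = 3)
Function('O')(S, Z) = Add(-12, Mul(3, Z)) (Function('O')(S, Z) = Mul(Add(Z, -4), 3) = Mul(Add(-4, Z), 3) = Add(-12, Mul(3, Z)))
Mul(-1, Mul(Function('O')(Pow(3, 2), -1), 978)) = Mul(-1, Mul(Add(-12, Mul(3, -1)), 978)) = Mul(-1, Mul(Add(-12, -3), 978)) = Mul(-1, Mul(-15, 978)) = Mul(-1, -14670) = 14670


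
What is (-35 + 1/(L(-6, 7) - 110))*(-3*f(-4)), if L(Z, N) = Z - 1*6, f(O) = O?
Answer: -25626/61 ≈ -420.10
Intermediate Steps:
L(Z, N) = -6 + Z (L(Z, N) = Z - 6 = -6 + Z)
(-35 + 1/(L(-6, 7) - 110))*(-3*f(-4)) = (-35 + 1/((-6 - 6) - 110))*(-3*(-4)) = (-35 + 1/(-12 - 110))*12 = (-35 + 1/(-122))*12 = (-35 - 1/122)*12 = -4271/122*12 = -25626/61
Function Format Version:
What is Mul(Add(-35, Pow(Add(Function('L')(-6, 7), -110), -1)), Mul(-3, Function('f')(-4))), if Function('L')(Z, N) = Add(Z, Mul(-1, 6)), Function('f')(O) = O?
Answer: Rational(-25626, 61) ≈ -420.10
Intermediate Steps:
Function('L')(Z, N) = Add(-6, Z) (Function('L')(Z, N) = Add(Z, -6) = Add(-6, Z))
Mul(Add(-35, Pow(Add(Function('L')(-6, 7), -110), -1)), Mul(-3, Function('f')(-4))) = Mul(Add(-35, Pow(Add(Add(-6, -6), -110), -1)), Mul(-3, -4)) = Mul(Add(-35, Pow(Add(-12, -110), -1)), 12) = Mul(Add(-35, Pow(-122, -1)), 12) = Mul(Add(-35, Rational(-1, 122)), 12) = Mul(Rational(-4271, 122), 12) = Rational(-25626, 61)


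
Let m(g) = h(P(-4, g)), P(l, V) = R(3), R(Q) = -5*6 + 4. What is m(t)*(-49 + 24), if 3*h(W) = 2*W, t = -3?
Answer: 1300/3 ≈ 433.33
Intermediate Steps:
R(Q) = -26 (R(Q) = -30 + 4 = -26)
P(l, V) = -26
h(W) = 2*W/3 (h(W) = (2*W)/3 = 2*W/3)
m(g) = -52/3 (m(g) = (⅔)*(-26) = -52/3)
m(t)*(-49 + 24) = -52*(-49 + 24)/3 = -52/3*(-25) = 1300/3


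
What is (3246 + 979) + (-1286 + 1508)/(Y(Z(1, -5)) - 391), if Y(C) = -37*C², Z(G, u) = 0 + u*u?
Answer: 49677439/11758 ≈ 4225.0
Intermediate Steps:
Z(G, u) = u² (Z(G, u) = 0 + u² = u²)
(3246 + 979) + (-1286 + 1508)/(Y(Z(1, -5)) - 391) = (3246 + 979) + (-1286 + 1508)/(-37*((-5)²)² - 391) = 4225 + 222/(-37*25² - 391) = 4225 + 222/(-37*625 - 391) = 4225 + 222/(-23125 - 391) = 4225 + 222/(-23516) = 4225 + 222*(-1/23516) = 4225 - 111/11758 = 49677439/11758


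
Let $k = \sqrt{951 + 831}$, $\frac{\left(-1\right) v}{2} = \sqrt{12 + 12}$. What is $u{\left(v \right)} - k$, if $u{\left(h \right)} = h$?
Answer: $- 9 \sqrt{22} - 4 \sqrt{6} \approx -52.012$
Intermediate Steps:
$v = - 4 \sqrt{6}$ ($v = - 2 \sqrt{12 + 12} = - 2 \sqrt{24} = - 2 \cdot 2 \sqrt{6} = - 4 \sqrt{6} \approx -9.798$)
$k = 9 \sqrt{22}$ ($k = \sqrt{1782} = 9 \sqrt{22} \approx 42.214$)
$u{\left(v \right)} - k = - 4 \sqrt{6} - 9 \sqrt{22} = - 9 \sqrt{22} - 4 \sqrt{6}$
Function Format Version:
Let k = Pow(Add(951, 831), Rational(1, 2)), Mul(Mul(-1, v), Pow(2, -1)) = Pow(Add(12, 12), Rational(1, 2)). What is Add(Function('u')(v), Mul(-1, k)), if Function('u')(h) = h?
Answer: Add(Mul(-9, Pow(22, Rational(1, 2))), Mul(-4, Pow(6, Rational(1, 2)))) ≈ -52.012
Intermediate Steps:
v = Mul(-4, Pow(6, Rational(1, 2))) (v = Mul(-2, Pow(Add(12, 12), Rational(1, 2))) = Mul(-2, Pow(24, Rational(1, 2))) = Mul(-2, Mul(2, Pow(6, Rational(1, 2)))) = Mul(-4, Pow(6, Rational(1, 2))) ≈ -9.7980)
k = Mul(9, Pow(22, Rational(1, 2))) (k = Pow(1782, Rational(1, 2)) = Mul(9, Pow(22, Rational(1, 2))) ≈ 42.214)
Add(Function('u')(v), Mul(-1, k)) = Add(Mul(-4, Pow(6, Rational(1, 2))), Mul(-1, Mul(9, Pow(22, Rational(1, 2))))) = Add(Mul(-4, Pow(6, Rational(1, 2))), Mul(-9, Pow(22, Rational(1, 2)))) = Add(Mul(-9, Pow(22, Rational(1, 2))), Mul(-4, Pow(6, Rational(1, 2))))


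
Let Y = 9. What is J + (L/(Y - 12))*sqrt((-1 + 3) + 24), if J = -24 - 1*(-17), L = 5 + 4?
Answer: -7 - 3*sqrt(26) ≈ -22.297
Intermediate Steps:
L = 9
J = -7 (J = -24 + 17 = -7)
J + (L/(Y - 12))*sqrt((-1 + 3) + 24) = -7 + (9/(9 - 12))*sqrt((-1 + 3) + 24) = -7 + (9/(-3))*sqrt(2 + 24) = -7 + (9*(-1/3))*sqrt(26) = -7 - 3*sqrt(26)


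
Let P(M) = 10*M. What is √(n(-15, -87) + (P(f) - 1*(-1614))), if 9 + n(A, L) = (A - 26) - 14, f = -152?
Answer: √30 ≈ 5.4772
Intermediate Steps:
n(A, L) = -49 + A (n(A, L) = -9 + ((A - 26) - 14) = -9 + ((-26 + A) - 14) = -9 + (-40 + A) = -49 + A)
√(n(-15, -87) + (P(f) - 1*(-1614))) = √((-49 - 15) + (10*(-152) - 1*(-1614))) = √(-64 + (-1520 + 1614)) = √(-64 + 94) = √30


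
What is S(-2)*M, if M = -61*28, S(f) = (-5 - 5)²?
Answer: -170800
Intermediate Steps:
S(f) = 100 (S(f) = (-10)² = 100)
M = -1708
S(-2)*M = 100*(-1708) = -170800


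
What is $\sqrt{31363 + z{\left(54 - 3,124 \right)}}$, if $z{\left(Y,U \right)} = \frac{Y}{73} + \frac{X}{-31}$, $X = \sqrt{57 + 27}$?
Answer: $\frac{\sqrt{160618801150 - 330398 \sqrt{21}}}{2263} \approx 177.1$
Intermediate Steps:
$X = 2 \sqrt{21}$ ($X = \sqrt{84} = 2 \sqrt{21} \approx 9.1651$)
$z{\left(Y,U \right)} = - \frac{2 \sqrt{21}}{31} + \frac{Y}{73}$ ($z{\left(Y,U \right)} = \frac{Y}{73} + \frac{2 \sqrt{21}}{-31} = Y \frac{1}{73} + 2 \sqrt{21} \left(- \frac{1}{31}\right) = \frac{Y}{73} - \frac{2 \sqrt{21}}{31} = - \frac{2 \sqrt{21}}{31} + \frac{Y}{73}$)
$\sqrt{31363 + z{\left(54 - 3,124 \right)}} = \sqrt{31363 - \left(- \frac{54 - 3}{73} + \frac{2 \sqrt{21}}{31}\right)} = \sqrt{31363 + \left(- \frac{2 \sqrt{21}}{31} + \frac{1}{73} \cdot 51\right)} = \sqrt{31363 + \left(- \frac{2 \sqrt{21}}{31} + \frac{51}{73}\right)} = \sqrt{31363 + \left(\frac{51}{73} - \frac{2 \sqrt{21}}{31}\right)} = \sqrt{\frac{2289550}{73} - \frac{2 \sqrt{21}}{31}}$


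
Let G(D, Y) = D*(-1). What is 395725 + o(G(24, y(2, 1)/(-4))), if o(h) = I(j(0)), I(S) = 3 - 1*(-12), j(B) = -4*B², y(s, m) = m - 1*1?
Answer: 395740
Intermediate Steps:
y(s, m) = -1 + m (y(s, m) = m - 1 = -1 + m)
I(S) = 15 (I(S) = 3 + 12 = 15)
G(D, Y) = -D
o(h) = 15
395725 + o(G(24, y(2, 1)/(-4))) = 395725 + 15 = 395740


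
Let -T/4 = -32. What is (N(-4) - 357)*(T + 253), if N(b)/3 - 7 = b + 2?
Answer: -130302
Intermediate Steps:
T = 128 (T = -4*(-32) = 128)
N(b) = 27 + 3*b (N(b) = 21 + 3*(b + 2) = 21 + 3*(2 + b) = 21 + (6 + 3*b) = 27 + 3*b)
(N(-4) - 357)*(T + 253) = ((27 + 3*(-4)) - 357)*(128 + 253) = ((27 - 12) - 357)*381 = (15 - 357)*381 = -342*381 = -130302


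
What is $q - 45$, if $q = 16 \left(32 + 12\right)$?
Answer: $659$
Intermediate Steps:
$q = 704$ ($q = 16 \cdot 44 = 704$)
$q - 45 = 704 - 45 = 659$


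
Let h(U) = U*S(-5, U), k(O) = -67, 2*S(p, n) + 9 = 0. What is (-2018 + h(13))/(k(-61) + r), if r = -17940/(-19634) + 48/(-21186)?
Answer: 143958873531/4581763750 ≈ 31.420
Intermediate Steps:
S(p, n) = -9/2 (S(p, n) = -9/2 + (½)*0 = -9/2 + 0 = -9/2)
h(U) = -9*U/2 (h(U) = U*(-9/2) = -9*U/2)
r = 31594534/34663827 (r = -17940*(-1/19634) + 48*(-1/21186) = 8970/9817 - 8/3531 = 31594534/34663827 ≈ 0.91146)
(-2018 + h(13))/(k(-61) + r) = (-2018 - 9/2*13)/(-67 + 31594534/34663827) = (-2018 - 117/2)/(-2290881875/34663827) = -4153/2*(-34663827/2290881875) = 143958873531/4581763750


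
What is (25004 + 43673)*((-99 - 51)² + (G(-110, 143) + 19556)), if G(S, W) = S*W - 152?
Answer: 1797551798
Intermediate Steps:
G(S, W) = -152 + S*W
(25004 + 43673)*((-99 - 51)² + (G(-110, 143) + 19556)) = (25004 + 43673)*((-99 - 51)² + ((-152 - 110*143) + 19556)) = 68677*((-150)² + ((-152 - 15730) + 19556)) = 68677*(22500 + (-15882 + 19556)) = 68677*(22500 + 3674) = 68677*26174 = 1797551798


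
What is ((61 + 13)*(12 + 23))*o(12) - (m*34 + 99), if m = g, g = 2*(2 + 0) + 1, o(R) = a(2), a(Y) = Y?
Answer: 4911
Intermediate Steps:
o(R) = 2
g = 5 (g = 2*2 + 1 = 4 + 1 = 5)
m = 5
((61 + 13)*(12 + 23))*o(12) - (m*34 + 99) = ((61 + 13)*(12 + 23))*2 - (5*34 + 99) = (74*35)*2 - (170 + 99) = 2590*2 - 1*269 = 5180 - 269 = 4911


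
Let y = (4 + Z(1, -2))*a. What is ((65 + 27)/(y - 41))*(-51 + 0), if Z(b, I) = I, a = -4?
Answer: 4692/49 ≈ 95.755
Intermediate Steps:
y = -8 (y = (4 - 2)*(-4) = 2*(-4) = -8)
((65 + 27)/(y - 41))*(-51 + 0) = ((65 + 27)/(-8 - 41))*(-51 + 0) = (92/(-49))*(-51) = (92*(-1/49))*(-51) = -92/49*(-51) = 4692/49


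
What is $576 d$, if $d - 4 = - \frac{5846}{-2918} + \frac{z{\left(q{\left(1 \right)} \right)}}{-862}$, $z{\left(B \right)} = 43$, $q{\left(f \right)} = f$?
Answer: $\frac{2156406048}{628829} \approx 3429.2$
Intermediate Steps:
$d = \frac{7487521}{1257658}$ ($d = 4 + \left(- \frac{5846}{-2918} + \frac{43}{-862}\right) = 4 + \left(\left(-5846\right) \left(- \frac{1}{2918}\right) + 43 \left(- \frac{1}{862}\right)\right) = 4 + \left(\frac{2923}{1459} - \frac{43}{862}\right) = 4 + \frac{2456889}{1257658} = \frac{7487521}{1257658} \approx 5.9535$)
$576 d = 576 \cdot \frac{7487521}{1257658} = \frac{2156406048}{628829}$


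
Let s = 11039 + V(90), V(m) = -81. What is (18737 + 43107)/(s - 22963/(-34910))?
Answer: 2158974040/382566743 ≈ 5.6434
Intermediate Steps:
s = 10958 (s = 11039 - 81 = 10958)
(18737 + 43107)/(s - 22963/(-34910)) = (18737 + 43107)/(10958 - 22963/(-34910)) = 61844/(10958 - 22963*(-1/34910)) = 61844/(10958 + 22963/34910) = 61844/(382566743/34910) = 61844*(34910/382566743) = 2158974040/382566743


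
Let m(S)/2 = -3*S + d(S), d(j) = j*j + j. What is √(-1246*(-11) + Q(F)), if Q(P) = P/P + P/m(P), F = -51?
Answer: √154011746/106 ≈ 117.08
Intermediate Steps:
d(j) = j + j² (d(j) = j² + j = j + j²)
m(S) = -6*S + 2*S*(1 + S) (m(S) = 2*(-3*S + S*(1 + S)) = -6*S + 2*S*(1 + S))
Q(P) = 1 + 1/(2*(-2 + P)) (Q(P) = P/P + P/((2*P*(-2 + P))) = 1 + P*(1/(2*P*(-2 + P))) = 1 + 1/(2*(-2 + P)))
√(-1246*(-11) + Q(F)) = √(-1246*(-11) + (-3/2 - 51)/(-2 - 51)) = √(13706 - 105/2/(-53)) = √(13706 - 1/53*(-105/2)) = √(13706 + 105/106) = √(1452941/106) = √154011746/106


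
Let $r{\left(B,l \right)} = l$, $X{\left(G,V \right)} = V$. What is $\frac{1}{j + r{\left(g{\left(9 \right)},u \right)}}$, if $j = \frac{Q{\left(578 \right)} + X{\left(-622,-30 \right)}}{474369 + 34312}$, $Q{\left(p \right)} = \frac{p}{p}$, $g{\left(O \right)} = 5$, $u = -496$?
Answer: $- \frac{508681}{252305805} \approx -0.0020161$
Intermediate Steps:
$Q{\left(p \right)} = 1$
$j = - \frac{29}{508681}$ ($j = \frac{1 - 30}{474369 + 34312} = - \frac{29}{508681} \approx -5.701 \cdot 10^{-5}$)
$\frac{1}{j + r{\left(g{\left(9 \right)},u \right)}} = \frac{1}{- \frac{29}{508681} - 496} = \frac{1}{- \frac{252305805}{508681}} = - \frac{508681}{252305805}$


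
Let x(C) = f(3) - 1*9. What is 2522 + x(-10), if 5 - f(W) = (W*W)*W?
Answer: 2491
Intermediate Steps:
f(W) = 5 - W³ (f(W) = 5 - W*W*W = 5 - W²*W = 5 - W³)
x(C) = -31 (x(C) = (5 - 1*3³) - 1*9 = (5 - 1*27) - 9 = (5 - 27) - 9 = -22 - 9 = -31)
2522 + x(-10) = 2522 - 31 = 2491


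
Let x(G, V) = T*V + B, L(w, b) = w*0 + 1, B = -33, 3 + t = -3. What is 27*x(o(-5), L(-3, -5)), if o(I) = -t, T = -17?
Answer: -1350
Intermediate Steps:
t = -6 (t = -3 - 3 = -6)
o(I) = 6 (o(I) = -1*(-6) = 6)
L(w, b) = 1 (L(w, b) = 0 + 1 = 1)
x(G, V) = -33 - 17*V (x(G, V) = -17*V - 33 = -33 - 17*V)
27*x(o(-5), L(-3, -5)) = 27*(-33 - 17*1) = 27*(-33 - 17) = 27*(-50) = -1350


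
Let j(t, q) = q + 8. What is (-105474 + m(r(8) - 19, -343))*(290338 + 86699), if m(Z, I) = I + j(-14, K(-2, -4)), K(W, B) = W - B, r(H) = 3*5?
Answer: -39893153859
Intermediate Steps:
r(H) = 15
j(t, q) = 8 + q
m(Z, I) = 10 + I (m(Z, I) = I + (8 + (-2 - 1*(-4))) = I + (8 + (-2 + 4)) = I + (8 + 2) = I + 10 = 10 + I)
(-105474 + m(r(8) - 19, -343))*(290338 + 86699) = (-105474 + (10 - 343))*(290338 + 86699) = (-105474 - 333)*377037 = -105807*377037 = -39893153859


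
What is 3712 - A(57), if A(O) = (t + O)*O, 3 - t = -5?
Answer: 7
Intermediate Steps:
t = 8 (t = 3 - 1*(-5) = 3 + 5 = 8)
A(O) = O*(8 + O) (A(O) = (8 + O)*O = O*(8 + O))
3712 - A(57) = 3712 - 57*(8 + 57) = 3712 - 57*65 = 3712 - 1*3705 = 3712 - 3705 = 7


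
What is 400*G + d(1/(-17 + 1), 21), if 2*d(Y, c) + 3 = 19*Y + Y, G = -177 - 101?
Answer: -889617/8 ≈ -1.1120e+5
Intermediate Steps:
G = -278
d(Y, c) = -3/2 + 10*Y (d(Y, c) = -3/2 + (19*Y + Y)/2 = -3/2 + (20*Y)/2 = -3/2 + 10*Y)
400*G + d(1/(-17 + 1), 21) = 400*(-278) + (-3/2 + 10/(-17 + 1)) = -111200 + (-3/2 + 10/(-16)) = -111200 + (-3/2 + 10*(-1/16)) = -111200 + (-3/2 - 5/8) = -111200 - 17/8 = -889617/8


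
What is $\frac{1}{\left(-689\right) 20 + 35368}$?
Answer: $\frac{1}{21588} \approx 4.6322 \cdot 10^{-5}$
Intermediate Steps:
$\frac{1}{\left(-689\right) 20 + 35368} = \frac{1}{-13780 + 35368} = \frac{1}{21588}$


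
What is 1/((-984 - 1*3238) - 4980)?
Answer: -1/9202 ≈ -0.00010867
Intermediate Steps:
1/((-984 - 1*3238) - 4980) = 1/((-984 - 3238) - 4980) = 1/(-4222 - 4980) = 1/(-9202) = -1/9202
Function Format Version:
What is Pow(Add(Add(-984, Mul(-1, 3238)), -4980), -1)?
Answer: Rational(-1, 9202) ≈ -0.00010867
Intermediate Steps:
Pow(Add(Add(-984, Mul(-1, 3238)), -4980), -1) = Pow(Add(Add(-984, -3238), -4980), -1) = Pow(Add(-4222, -4980), -1) = Pow(-9202, -1) = Rational(-1, 9202)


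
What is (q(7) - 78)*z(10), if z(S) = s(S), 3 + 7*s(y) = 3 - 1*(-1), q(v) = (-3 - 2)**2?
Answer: -53/7 ≈ -7.5714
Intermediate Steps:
q(v) = 25 (q(v) = (-5)**2 = 25)
s(y) = 1/7 (s(y) = -3/7 + (3 - 1*(-1))/7 = -3/7 + (3 + 1)/7 = -3/7 + (1/7)*4 = -3/7 + 4/7 = 1/7)
z(S) = 1/7
(q(7) - 78)*z(10) = (25 - 78)*(1/7) = -53*1/7 = -53/7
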